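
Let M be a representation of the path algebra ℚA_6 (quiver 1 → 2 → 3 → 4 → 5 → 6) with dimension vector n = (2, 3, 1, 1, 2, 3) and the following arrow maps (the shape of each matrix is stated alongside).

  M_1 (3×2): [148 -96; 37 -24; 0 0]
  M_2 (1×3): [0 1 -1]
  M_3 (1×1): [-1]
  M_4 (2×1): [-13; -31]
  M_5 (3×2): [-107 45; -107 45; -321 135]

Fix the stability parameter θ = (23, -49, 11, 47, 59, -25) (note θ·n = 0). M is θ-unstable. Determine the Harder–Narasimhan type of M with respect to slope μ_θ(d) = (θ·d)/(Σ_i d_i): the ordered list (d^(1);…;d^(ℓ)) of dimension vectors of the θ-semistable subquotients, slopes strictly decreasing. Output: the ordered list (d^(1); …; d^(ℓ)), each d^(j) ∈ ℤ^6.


Interval decomposition of M: I[1,1], I[1,6], I[2,2]^2, I[5,5], I[6,6]^2.
HN type (ℓ=7): μ^(1)=59; μ^(2)=27; μ^(3)=23; μ^(4)=11; μ^(5)=-13; μ^(6)=-25; μ^(7)=-49

((0, 0, 0, 0, 1, 0); (0, 0, 0, 1, 1, 1); (1, 0, 0, 0, 0, 0); (0, 0, 1, 0, 0, 0); (1, 1, 0, 0, 0, 0); (0, 0, 0, 0, 0, 2); (0, 2, 0, 0, 0, 0))


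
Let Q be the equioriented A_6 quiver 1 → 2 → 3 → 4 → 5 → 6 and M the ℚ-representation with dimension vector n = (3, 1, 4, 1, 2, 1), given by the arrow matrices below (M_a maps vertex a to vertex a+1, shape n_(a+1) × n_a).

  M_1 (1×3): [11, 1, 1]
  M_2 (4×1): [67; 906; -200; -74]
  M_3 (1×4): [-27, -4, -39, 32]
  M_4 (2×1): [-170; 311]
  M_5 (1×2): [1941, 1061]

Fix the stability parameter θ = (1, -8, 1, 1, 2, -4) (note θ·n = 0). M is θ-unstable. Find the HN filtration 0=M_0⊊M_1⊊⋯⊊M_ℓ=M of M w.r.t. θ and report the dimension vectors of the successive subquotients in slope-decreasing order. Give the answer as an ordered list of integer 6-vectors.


Barcode: M ≅ I[1,1]^2, I[1,6], I[3,3]^3, I[5,5]. HN layers by μ_θ (4 steps, strictly decreasing):
  μ^(1)=2; μ^(2)=1; μ^(3)=0; μ^(4)=-7/2

((0, 0, 0, 0, 1, 0); (2, 0, 3, 0, 0, 0); (0, 0, 1, 1, 1, 1); (1, 1, 0, 0, 0, 0))


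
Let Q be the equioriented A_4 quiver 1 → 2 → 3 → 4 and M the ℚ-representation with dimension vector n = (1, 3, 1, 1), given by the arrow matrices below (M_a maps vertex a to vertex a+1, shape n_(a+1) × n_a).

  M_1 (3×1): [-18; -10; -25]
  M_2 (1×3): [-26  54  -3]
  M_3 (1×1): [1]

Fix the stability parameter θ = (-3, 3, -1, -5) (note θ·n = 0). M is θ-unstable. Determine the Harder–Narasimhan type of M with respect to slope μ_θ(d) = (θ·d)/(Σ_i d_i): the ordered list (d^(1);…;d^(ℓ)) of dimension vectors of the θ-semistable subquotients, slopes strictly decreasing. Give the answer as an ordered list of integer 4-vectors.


Interval decomposition of M: I[1,4], I[2,2]^2.
HN type (ℓ=3): μ^(1)=3; μ^(2)=-1; μ^(3)=-3

((0, 2, 0, 0); (0, 1, 1, 1); (1, 0, 0, 0))


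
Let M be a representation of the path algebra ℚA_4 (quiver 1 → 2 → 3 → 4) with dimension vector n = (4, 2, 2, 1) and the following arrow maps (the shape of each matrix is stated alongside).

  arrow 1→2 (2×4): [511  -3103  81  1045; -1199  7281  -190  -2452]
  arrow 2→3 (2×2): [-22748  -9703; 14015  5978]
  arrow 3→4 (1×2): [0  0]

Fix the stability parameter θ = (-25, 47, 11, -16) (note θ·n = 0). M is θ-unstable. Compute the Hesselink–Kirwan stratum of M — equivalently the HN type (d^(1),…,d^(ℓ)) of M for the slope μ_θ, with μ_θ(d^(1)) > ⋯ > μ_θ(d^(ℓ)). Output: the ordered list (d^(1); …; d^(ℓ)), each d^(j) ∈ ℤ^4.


Barcode: M ≅ I[1,1]^2, I[1,3]^2, I[4,4]. HN layers by μ_θ (3 steps, strictly decreasing):
  μ^(1)=29; μ^(2)=-16; μ^(3)=-25

((0, 2, 2, 0); (0, 0, 0, 1); (4, 0, 0, 0))


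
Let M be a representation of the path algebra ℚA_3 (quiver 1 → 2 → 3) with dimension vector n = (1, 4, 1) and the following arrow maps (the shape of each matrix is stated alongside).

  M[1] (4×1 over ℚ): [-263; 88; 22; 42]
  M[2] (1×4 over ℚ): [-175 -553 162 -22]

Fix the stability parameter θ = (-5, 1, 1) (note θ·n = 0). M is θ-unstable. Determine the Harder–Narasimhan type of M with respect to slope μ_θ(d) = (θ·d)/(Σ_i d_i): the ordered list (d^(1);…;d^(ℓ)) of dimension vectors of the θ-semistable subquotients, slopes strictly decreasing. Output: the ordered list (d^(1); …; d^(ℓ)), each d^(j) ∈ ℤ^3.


Barcode: M ≅ I[1,3], I[2,2]^3. HN layers by μ_θ (2 steps, strictly decreasing):
  μ^(1)=1; μ^(2)=-5

((0, 4, 1); (1, 0, 0))


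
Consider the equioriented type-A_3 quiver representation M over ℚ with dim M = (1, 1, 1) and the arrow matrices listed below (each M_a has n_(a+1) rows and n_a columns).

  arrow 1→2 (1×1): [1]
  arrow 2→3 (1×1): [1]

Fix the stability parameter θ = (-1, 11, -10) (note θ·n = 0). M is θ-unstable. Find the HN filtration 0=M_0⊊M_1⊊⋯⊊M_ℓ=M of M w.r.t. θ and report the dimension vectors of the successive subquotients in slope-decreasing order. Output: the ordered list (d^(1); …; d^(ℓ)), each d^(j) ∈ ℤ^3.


Interval decomposition of M: I[1,3].
HN type (ℓ=2): μ^(1)=1/2; μ^(2)=-1

((0, 1, 1); (1, 0, 0))


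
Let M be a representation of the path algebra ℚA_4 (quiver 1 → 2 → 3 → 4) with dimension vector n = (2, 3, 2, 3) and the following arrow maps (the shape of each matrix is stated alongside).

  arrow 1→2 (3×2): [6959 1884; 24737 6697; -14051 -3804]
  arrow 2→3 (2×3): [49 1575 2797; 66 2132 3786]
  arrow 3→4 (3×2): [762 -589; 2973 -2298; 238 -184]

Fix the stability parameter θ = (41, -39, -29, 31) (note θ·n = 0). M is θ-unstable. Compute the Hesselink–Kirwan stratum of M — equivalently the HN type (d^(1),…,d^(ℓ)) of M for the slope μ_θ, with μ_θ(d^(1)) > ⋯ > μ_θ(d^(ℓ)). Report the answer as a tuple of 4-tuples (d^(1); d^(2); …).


Via rank(M_{q-1}∘⋯∘M_p): M ≅ I[1,2], I[1,4], I[2,4], I[4,4].
μ_θ-semistable layers: μ^(1)=31; μ^(2)=1; μ^(3)=-9; μ^(4)=-29; μ^(5)=-39

((0, 0, 0, 3); (1, 1, 0, 0); (1, 1, 1, 0); (0, 0, 1, 0); (0, 1, 0, 0))


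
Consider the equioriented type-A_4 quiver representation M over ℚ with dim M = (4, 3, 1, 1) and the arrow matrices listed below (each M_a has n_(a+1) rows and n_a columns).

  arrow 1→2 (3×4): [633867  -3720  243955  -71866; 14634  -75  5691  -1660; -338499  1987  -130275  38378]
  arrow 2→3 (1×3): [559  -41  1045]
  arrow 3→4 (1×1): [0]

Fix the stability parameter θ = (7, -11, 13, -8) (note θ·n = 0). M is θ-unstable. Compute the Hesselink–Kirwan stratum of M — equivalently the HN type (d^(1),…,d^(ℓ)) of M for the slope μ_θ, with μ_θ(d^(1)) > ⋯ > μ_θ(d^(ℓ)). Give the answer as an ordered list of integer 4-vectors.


Interval decomposition of M: I[1,1], I[1,2]^2, I[1,3], I[4,4].
HN type (ℓ=4): μ^(1)=13; μ^(2)=7; μ^(3)=-2; μ^(4)=-8

((0, 0, 1, 0); (1, 0, 0, 0); (3, 3, 0, 0); (0, 0, 0, 1))


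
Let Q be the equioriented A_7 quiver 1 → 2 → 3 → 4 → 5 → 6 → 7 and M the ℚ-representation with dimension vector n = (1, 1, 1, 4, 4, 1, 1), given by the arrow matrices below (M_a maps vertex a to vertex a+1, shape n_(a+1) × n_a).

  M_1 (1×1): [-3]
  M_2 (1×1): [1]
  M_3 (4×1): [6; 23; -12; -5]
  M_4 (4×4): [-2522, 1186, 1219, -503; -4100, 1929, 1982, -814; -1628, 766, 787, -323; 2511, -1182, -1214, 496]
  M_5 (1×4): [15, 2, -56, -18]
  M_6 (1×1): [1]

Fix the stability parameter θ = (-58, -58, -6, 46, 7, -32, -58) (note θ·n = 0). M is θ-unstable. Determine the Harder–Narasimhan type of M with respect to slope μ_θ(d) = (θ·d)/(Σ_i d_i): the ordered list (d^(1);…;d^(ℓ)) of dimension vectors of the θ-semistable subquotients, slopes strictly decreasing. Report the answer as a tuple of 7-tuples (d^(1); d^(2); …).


Via rank(M_{q-1}∘⋯∘M_p): M ≅ I[1,7], I[4,4], I[4,5]^2, I[5,5].
μ_θ-semistable layers: μ^(1)=46; μ^(2)=53/2; μ^(3)=7; μ^(4)=-43/5; μ^(5)=-58

((0, 0, 0, 1, 0, 0, 0); (0, 0, 0, 2, 2, 0, 0); (0, 0, 0, 0, 1, 0, 0); (0, 0, 1, 1, 1, 1, 1); (1, 1, 0, 0, 0, 0, 0))


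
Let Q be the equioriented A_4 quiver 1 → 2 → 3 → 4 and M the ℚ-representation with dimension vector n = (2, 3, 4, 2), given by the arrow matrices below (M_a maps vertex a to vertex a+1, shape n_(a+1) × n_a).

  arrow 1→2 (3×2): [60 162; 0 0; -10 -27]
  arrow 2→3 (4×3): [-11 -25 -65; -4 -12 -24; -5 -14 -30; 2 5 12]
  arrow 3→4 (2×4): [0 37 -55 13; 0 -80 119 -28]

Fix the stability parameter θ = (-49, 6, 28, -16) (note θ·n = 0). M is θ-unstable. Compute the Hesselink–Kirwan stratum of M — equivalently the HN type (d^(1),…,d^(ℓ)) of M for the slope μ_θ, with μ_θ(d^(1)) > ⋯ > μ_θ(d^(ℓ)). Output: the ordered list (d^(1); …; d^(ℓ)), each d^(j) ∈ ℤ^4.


Barcode: M ≅ I[1,1], I[1,3], I[2,4]^2, I[3,3]. HN layers by μ_θ (3 steps, strictly decreasing):
  μ^(1)=28; μ^(2)=6; μ^(3)=-49

((0, 0, 2, 0); (0, 3, 2, 2); (2, 0, 0, 0))


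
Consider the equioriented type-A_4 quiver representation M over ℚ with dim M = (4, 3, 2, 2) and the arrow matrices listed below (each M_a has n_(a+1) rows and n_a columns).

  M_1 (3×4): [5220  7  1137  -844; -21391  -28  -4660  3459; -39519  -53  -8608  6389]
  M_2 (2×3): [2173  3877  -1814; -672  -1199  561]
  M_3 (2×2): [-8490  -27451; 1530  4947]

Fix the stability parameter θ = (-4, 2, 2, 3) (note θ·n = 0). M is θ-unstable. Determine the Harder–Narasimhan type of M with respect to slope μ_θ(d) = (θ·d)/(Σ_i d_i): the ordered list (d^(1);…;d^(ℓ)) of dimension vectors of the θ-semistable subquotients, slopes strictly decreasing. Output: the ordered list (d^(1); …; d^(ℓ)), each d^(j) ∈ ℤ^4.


Interval decomposition of M: I[1,1], I[1,2], I[1,3], I[1,4], I[4,4].
HN type (ℓ=3): μ^(1)=3; μ^(2)=2; μ^(3)=-4

((0, 0, 0, 2); (0, 3, 2, 0); (4, 0, 0, 0))


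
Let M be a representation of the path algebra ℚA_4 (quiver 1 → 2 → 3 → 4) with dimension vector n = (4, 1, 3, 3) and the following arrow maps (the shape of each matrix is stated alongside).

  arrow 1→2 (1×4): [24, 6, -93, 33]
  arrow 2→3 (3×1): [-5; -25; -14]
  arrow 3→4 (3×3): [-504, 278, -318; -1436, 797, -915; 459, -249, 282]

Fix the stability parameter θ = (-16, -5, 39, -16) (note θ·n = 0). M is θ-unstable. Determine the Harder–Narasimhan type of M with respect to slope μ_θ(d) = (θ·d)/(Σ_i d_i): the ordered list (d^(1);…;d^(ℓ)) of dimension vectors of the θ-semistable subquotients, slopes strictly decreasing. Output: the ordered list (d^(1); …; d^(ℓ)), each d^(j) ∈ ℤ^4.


Barcode: M ≅ I[1,1]^3, I[1,4], I[3,4]^2. HN layers by μ_θ (3 steps, strictly decreasing):
  μ^(1)=23/2; μ^(2)=-5; μ^(3)=-16

((0, 0, 3, 3); (0, 1, 0, 0); (4, 0, 0, 0))


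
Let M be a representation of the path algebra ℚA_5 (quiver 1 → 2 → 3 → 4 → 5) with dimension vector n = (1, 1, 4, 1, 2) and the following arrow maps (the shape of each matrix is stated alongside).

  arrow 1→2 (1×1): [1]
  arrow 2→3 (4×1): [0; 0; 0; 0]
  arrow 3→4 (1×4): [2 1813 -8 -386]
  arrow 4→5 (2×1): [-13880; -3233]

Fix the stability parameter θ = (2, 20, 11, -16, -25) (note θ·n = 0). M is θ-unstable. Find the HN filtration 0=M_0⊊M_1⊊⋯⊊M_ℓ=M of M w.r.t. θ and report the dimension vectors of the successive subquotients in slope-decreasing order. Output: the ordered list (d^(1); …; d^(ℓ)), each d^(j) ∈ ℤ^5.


Via rank(M_{q-1}∘⋯∘M_p): M ≅ I[1,2], I[3,3]^3, I[3,5], I[5,5].
μ_θ-semistable layers: μ^(1)=20; μ^(2)=11; μ^(3)=2; μ^(4)=-10; μ^(5)=-25

((0, 1, 0, 0, 0); (0, 0, 3, 0, 0); (1, 0, 0, 0, 0); (0, 0, 1, 1, 1); (0, 0, 0, 0, 1))


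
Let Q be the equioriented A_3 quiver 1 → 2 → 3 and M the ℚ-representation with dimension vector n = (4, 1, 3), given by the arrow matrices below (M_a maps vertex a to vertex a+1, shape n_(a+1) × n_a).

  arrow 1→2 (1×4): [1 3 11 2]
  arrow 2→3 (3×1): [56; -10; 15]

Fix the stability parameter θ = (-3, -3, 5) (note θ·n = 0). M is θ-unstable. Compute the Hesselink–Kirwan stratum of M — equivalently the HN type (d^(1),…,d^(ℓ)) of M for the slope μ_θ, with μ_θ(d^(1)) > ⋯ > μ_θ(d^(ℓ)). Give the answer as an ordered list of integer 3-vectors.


Via rank(M_{q-1}∘⋯∘M_p): M ≅ I[1,1]^3, I[1,3], I[3,3]^2.
μ_θ-semistable layers: μ^(1)=5; μ^(2)=-3

((0, 0, 3); (4, 1, 0))


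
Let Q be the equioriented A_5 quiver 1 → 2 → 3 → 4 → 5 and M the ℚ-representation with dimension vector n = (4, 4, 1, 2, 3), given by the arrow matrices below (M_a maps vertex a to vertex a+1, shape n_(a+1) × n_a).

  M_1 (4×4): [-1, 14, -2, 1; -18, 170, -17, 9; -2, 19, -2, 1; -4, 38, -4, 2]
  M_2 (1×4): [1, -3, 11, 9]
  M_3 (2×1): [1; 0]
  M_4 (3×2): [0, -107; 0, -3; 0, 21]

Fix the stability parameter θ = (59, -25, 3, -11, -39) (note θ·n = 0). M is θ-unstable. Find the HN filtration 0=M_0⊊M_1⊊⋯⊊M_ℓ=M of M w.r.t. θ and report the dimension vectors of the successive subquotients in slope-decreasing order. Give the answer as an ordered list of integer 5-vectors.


Via rank(M_{q-1}∘⋯∘M_p): M ≅ I[1,1], I[1,2]^2, I[1,4], I[2,2], I[4,5], I[5,5]^2.
μ_θ-semistable layers: μ^(1)=59; μ^(2)=17; μ^(3)=13/2; μ^(4)=-25; μ^(5)=-39

((1, 0, 0, 0, 0); (2, 2, 0, 0, 0); (1, 1, 1, 1, 0); (0, 1, 0, 1, 1); (0, 0, 0, 0, 2))


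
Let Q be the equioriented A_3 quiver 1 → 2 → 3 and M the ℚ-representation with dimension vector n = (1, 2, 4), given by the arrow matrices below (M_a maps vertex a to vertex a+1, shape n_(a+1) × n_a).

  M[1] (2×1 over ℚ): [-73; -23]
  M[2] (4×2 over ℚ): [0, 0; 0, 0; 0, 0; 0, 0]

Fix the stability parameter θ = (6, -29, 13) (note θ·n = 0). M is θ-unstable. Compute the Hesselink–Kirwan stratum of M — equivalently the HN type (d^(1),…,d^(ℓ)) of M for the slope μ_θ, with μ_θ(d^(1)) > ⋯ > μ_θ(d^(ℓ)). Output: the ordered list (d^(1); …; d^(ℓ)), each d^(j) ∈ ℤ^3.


Via rank(M_{q-1}∘⋯∘M_p): M ≅ I[1,2], I[2,2], I[3,3]^4.
μ_θ-semistable layers: μ^(1)=13; μ^(2)=-23/2; μ^(3)=-29

((0, 0, 4); (1, 1, 0); (0, 1, 0))


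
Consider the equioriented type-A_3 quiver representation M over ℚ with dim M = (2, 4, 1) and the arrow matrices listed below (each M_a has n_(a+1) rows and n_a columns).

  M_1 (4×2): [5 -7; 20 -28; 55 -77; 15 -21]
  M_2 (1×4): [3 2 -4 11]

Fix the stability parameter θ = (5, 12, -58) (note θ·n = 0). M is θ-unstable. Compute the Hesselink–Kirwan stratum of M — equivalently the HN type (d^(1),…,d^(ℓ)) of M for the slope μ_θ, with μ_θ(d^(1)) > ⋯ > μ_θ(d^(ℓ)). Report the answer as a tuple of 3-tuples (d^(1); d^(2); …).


Barcode: M ≅ I[1,1], I[1,2], I[2,2]^2, I[2,3]. HN layers by μ_θ (3 steps, strictly decreasing):
  μ^(1)=12; μ^(2)=5; μ^(3)=-23

((0, 3, 0); (2, 0, 0); (0, 1, 1))


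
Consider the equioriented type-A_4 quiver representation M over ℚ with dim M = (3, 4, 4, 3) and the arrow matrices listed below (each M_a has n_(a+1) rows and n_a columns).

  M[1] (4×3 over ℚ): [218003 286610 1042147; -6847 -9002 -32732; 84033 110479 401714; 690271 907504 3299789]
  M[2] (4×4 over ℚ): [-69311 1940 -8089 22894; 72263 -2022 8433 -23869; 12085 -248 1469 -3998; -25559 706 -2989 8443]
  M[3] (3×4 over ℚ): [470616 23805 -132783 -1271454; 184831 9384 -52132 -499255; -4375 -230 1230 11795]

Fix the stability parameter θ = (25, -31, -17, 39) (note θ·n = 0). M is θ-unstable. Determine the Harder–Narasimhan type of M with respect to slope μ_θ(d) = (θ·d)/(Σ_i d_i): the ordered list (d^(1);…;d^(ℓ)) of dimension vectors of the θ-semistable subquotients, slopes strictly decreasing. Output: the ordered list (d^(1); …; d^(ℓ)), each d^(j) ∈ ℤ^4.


Via rank(M_{q-1}∘⋯∘M_p): M ≅ I[1,2], I[1,4]^2, I[2,3], I[3,3], I[4,4].
μ_θ-semistable layers: μ^(1)=39; μ^(2)=-3; μ^(3)=-23/3; μ^(4)=-17; μ^(5)=-31

((0, 0, 0, 3); (1, 1, 0, 0); (2, 2, 2, 0); (0, 0, 2, 0); (0, 1, 0, 0))


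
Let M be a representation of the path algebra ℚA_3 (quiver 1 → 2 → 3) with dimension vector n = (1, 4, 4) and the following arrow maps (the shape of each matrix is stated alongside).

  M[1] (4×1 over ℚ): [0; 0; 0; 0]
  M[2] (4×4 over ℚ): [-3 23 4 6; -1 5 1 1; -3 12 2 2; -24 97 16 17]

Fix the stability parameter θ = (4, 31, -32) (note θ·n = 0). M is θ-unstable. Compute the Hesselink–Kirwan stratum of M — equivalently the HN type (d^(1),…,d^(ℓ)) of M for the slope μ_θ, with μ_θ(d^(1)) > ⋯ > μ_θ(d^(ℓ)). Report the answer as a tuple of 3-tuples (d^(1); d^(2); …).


Interval decomposition of M: I[1,1], I[2,3]^4.
HN type (ℓ=2): μ^(1)=4; μ^(2)=-1/2

((1, 0, 0); (0, 4, 4))


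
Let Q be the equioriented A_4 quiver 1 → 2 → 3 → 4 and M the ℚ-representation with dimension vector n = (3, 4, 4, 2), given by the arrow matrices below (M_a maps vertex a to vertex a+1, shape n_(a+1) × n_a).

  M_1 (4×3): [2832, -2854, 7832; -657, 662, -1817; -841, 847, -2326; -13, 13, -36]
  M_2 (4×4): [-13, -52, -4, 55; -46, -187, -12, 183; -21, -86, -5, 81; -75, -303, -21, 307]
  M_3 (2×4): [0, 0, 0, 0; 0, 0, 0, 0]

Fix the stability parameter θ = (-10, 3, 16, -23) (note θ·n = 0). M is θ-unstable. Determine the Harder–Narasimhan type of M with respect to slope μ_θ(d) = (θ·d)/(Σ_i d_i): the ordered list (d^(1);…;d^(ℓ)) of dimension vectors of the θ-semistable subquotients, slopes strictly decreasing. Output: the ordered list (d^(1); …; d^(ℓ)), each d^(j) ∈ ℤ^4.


Interval decomposition of M: I[1,3]^3, I[2,3], I[4,4]^2.
HN type (ℓ=4): μ^(1)=16; μ^(2)=3; μ^(3)=-10; μ^(4)=-23

((0, 0, 4, 0); (0, 4, 0, 0); (3, 0, 0, 0); (0, 0, 0, 2))


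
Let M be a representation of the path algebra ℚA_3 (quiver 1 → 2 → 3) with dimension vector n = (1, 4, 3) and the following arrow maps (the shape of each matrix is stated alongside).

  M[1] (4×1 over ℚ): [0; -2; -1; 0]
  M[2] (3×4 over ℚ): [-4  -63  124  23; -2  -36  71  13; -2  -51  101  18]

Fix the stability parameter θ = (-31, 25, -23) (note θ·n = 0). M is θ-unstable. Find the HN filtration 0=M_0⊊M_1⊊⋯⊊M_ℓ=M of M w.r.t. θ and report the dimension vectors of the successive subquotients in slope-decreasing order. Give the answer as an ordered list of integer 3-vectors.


Interval decomposition of M: I[1,3], I[2,2]^2, I[2,3], I[3,3].
HN type (ℓ=4): μ^(1)=25; μ^(2)=1; μ^(3)=-23; μ^(4)=-31

((0, 2, 0); (0, 2, 2); (0, 0, 1); (1, 0, 0))


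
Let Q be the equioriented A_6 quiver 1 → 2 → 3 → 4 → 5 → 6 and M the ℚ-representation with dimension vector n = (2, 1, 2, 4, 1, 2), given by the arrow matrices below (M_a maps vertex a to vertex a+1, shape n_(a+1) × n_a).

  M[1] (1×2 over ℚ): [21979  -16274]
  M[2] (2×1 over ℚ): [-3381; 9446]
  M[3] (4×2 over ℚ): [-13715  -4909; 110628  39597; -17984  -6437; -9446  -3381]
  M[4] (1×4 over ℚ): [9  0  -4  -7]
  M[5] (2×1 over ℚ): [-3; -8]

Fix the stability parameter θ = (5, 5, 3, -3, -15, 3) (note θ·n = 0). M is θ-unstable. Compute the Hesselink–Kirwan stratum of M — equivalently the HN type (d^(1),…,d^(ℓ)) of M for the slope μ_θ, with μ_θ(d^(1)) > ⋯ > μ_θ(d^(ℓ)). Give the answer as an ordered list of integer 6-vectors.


Interval decomposition of M: I[1,1], I[1,6], I[3,4], I[4,4]^2, I[6,6].
HN type (ℓ=5): μ^(1)=5; μ^(2)=3; μ^(3)=0; μ^(4)=-1; μ^(5)=-3

((1, 0, 0, 0, 0, 0); (0, 0, 0, 0, 0, 2); (0, 0, 1, 1, 0, 0); (1, 1, 1, 1, 1, 0); (0, 0, 0, 2, 0, 0))


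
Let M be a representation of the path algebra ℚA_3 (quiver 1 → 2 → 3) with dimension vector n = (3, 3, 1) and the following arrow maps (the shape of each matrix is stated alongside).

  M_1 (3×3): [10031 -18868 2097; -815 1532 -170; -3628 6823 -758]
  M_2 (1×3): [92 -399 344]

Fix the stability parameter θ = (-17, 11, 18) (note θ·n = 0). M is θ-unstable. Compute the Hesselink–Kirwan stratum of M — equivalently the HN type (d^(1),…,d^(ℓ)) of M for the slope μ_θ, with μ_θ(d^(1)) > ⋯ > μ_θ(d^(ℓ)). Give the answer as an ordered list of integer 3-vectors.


Via rank(M_{q-1}∘⋯∘M_p): M ≅ I[1,2]^2, I[1,3].
μ_θ-semistable layers: μ^(1)=18; μ^(2)=11; μ^(3)=-17

((0, 0, 1); (0, 3, 0); (3, 0, 0))


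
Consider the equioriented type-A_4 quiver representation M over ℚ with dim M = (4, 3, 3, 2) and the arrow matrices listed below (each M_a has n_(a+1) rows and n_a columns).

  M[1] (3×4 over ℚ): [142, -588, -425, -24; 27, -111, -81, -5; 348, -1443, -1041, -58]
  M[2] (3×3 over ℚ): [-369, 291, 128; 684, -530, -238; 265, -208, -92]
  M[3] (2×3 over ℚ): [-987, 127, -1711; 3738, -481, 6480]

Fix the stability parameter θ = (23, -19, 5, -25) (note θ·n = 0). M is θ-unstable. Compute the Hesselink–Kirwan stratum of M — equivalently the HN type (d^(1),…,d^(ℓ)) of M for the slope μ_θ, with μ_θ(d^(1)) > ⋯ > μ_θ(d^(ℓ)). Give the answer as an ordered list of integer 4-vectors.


Via rank(M_{q-1}∘⋯∘M_p): M ≅ I[1,1], I[1,3], I[1,4]^2.
μ_θ-semistable layers: μ^(1)=23; μ^(2)=5; μ^(3)=2; μ^(4)=-4

((1, 0, 0, 0); (0, 0, 1, 0); (1, 1, 0, 0); (2, 2, 2, 2))


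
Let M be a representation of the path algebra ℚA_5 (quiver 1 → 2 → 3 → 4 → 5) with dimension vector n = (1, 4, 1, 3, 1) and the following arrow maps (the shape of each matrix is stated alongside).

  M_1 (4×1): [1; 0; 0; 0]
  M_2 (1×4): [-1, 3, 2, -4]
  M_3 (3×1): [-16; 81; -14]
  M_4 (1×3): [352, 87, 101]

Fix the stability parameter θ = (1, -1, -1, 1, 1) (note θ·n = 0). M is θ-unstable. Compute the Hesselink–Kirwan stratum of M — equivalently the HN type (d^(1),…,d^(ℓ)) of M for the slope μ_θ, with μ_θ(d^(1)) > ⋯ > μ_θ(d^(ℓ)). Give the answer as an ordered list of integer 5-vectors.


Barcode: M ≅ I[1,5], I[2,2]^3, I[4,4]^2. HN layers by μ_θ (3 steps, strictly decreasing):
  μ^(1)=1; μ^(2)=-1/3; μ^(3)=-1

((0, 0, 0, 3, 1); (1, 1, 1, 0, 0); (0, 3, 0, 0, 0))


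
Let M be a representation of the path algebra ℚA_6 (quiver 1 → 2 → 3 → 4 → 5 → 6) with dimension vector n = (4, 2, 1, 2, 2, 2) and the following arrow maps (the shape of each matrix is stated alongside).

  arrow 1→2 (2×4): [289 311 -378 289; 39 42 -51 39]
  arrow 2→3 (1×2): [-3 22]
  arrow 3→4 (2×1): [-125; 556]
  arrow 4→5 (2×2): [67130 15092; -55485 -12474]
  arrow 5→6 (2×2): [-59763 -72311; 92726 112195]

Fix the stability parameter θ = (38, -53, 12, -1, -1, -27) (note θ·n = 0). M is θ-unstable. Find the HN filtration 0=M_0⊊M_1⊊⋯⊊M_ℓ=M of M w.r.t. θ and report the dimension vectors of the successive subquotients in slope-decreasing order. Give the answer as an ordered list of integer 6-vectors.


Barcode: M ≅ I[1,1]^2, I[1,2], I[1,6], I[4,4], I[5,6]. HN layers by μ_θ (5 steps, strictly decreasing):
  μ^(1)=38; μ^(2)=-1; μ^(3)=-17/4; μ^(4)=-15/2; μ^(5)=-14

((2, 0, 0, 0, 0, 0); (0, 0, 0, 1, 0, 0); (0, 0, 1, 1, 1, 1); (2, 2, 0, 0, 0, 0); (0, 0, 0, 0, 1, 1))


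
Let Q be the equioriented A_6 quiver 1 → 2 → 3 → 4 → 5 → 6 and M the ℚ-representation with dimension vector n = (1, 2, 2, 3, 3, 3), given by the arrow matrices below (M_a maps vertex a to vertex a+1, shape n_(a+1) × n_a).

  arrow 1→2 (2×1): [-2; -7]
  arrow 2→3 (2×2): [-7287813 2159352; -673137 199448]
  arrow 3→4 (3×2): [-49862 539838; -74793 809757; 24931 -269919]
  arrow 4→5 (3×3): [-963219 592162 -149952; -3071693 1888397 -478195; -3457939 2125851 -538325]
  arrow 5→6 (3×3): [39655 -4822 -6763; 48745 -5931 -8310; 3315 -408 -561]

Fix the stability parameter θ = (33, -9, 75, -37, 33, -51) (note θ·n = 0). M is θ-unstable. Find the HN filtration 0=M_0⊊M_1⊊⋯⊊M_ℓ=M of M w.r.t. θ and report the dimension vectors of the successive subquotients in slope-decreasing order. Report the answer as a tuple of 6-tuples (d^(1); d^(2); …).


Interval decomposition of M: I[1,3], I[2,2], I[3,4], I[4,5], I[4,6], I[5,6], I[6,6].
HN type (ℓ=7): μ^(1)=75; μ^(2)=33; μ^(3)=19; μ^(4)=12; μ^(5)=-9; μ^(6)=-37; μ^(7)=-51

((0, 0, 1, 0, 0, 0); (0, 0, 0, 0, 1, 0); (0, 0, 1, 1, 0, 0); (1, 1, 0, 0, 0, 0); (0, 1, 0, 0, 2, 2); (0, 0, 0, 2, 0, 0); (0, 0, 0, 0, 0, 1))


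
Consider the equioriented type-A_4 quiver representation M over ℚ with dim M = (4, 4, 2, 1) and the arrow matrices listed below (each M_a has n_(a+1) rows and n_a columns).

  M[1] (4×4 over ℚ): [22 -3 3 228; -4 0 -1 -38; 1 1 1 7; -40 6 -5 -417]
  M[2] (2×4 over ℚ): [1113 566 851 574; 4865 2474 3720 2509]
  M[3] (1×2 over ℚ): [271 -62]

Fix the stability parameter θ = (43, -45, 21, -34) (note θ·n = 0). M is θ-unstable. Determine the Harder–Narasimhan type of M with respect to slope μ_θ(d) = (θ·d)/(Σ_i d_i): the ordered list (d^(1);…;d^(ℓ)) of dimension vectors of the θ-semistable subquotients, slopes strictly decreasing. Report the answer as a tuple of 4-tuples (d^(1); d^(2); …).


Interval decomposition of M: I[1,2]^2, I[1,3], I[1,4].
HN type (ℓ=3): μ^(1)=21; μ^(2)=-1; μ^(3)=-15/4

((0, 0, 1, 0); (3, 3, 0, 0); (1, 1, 1, 1))


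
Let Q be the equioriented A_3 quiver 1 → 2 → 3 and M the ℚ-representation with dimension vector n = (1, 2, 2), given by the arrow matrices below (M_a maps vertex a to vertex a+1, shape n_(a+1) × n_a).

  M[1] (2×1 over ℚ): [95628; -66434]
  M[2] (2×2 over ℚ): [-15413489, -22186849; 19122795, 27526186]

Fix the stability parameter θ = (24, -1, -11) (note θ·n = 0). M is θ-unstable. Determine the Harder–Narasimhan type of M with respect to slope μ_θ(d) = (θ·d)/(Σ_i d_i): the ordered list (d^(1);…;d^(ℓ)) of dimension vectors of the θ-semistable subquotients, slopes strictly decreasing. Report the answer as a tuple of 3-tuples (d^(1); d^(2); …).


Barcode: M ≅ I[1,3], I[2,3]. HN layers by μ_θ (2 steps, strictly decreasing):
  μ^(1)=4; μ^(2)=-6

((1, 1, 1); (0, 1, 1))


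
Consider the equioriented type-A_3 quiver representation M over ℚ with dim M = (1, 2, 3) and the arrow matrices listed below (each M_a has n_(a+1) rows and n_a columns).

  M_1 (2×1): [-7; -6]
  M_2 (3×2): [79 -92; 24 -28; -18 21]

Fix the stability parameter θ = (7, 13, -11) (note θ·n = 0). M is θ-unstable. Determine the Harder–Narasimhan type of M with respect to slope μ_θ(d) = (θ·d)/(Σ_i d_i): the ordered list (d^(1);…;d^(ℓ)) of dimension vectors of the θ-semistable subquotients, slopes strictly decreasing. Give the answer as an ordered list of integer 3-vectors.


Barcode: M ≅ I[1,3], I[2,3], I[3,3]. HN layers by μ_θ (3 steps, strictly decreasing):
  μ^(1)=3; μ^(2)=1; μ^(3)=-11

((1, 1, 1); (0, 1, 1); (0, 0, 1))


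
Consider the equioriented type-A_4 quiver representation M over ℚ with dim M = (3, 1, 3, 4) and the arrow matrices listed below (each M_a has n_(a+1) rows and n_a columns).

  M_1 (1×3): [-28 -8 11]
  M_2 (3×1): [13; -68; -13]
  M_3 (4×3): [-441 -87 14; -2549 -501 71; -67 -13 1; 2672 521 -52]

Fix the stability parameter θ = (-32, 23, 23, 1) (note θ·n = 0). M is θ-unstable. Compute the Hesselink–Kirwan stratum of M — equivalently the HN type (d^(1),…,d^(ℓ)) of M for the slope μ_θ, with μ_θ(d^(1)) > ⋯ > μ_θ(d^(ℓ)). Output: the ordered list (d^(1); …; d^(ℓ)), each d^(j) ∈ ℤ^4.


Barcode: M ≅ I[1,1]^2, I[1,4], I[3,4]^2, I[4,4]. HN layers by μ_θ (4 steps, strictly decreasing):
  μ^(1)=47/3; μ^(2)=12; μ^(3)=1; μ^(4)=-32

((0, 1, 1, 1); (0, 0, 2, 2); (0, 0, 0, 1); (3, 0, 0, 0))


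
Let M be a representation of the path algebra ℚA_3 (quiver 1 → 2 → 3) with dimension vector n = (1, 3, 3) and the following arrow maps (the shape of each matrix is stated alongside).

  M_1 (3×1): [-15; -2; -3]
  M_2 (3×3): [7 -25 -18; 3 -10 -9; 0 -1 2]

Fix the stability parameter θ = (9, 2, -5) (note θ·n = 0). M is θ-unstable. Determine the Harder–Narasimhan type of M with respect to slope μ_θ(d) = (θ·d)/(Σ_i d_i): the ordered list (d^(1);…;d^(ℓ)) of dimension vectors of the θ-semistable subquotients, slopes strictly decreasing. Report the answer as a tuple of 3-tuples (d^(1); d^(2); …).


Barcode: M ≅ I[1,3], I[2,3]^2. HN layers by μ_θ (2 steps, strictly decreasing):
  μ^(1)=2; μ^(2)=-3/2

((1, 1, 1); (0, 2, 2))


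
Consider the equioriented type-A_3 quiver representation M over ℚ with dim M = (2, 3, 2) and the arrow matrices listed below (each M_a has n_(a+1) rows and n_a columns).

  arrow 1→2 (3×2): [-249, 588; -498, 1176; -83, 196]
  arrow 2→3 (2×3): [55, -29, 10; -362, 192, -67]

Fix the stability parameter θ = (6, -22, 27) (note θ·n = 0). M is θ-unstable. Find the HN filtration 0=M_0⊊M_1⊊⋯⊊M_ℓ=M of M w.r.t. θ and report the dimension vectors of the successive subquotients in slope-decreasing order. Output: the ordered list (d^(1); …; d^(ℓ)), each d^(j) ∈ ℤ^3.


Via rank(M_{q-1}∘⋯∘M_p): M ≅ I[1,1], I[1,3], I[2,2], I[2,3].
μ_θ-semistable layers: μ^(1)=27; μ^(2)=6; μ^(3)=-8; μ^(4)=-22

((0, 0, 2); (1, 0, 0); (1, 1, 0); (0, 2, 0))


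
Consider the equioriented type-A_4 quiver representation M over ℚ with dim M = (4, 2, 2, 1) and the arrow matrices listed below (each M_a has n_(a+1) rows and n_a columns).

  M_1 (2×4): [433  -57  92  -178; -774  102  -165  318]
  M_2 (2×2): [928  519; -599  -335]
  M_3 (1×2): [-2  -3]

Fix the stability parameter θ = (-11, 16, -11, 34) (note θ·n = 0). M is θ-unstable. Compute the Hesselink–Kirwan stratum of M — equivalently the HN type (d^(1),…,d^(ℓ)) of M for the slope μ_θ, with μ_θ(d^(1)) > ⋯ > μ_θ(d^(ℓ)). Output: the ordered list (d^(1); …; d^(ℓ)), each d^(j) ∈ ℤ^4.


Barcode: M ≅ I[1,1]^2, I[1,3], I[1,4]. HN layers by μ_θ (3 steps, strictly decreasing):
  μ^(1)=34; μ^(2)=5/2; μ^(3)=-11

((0, 0, 0, 1); (0, 2, 2, 0); (4, 0, 0, 0))


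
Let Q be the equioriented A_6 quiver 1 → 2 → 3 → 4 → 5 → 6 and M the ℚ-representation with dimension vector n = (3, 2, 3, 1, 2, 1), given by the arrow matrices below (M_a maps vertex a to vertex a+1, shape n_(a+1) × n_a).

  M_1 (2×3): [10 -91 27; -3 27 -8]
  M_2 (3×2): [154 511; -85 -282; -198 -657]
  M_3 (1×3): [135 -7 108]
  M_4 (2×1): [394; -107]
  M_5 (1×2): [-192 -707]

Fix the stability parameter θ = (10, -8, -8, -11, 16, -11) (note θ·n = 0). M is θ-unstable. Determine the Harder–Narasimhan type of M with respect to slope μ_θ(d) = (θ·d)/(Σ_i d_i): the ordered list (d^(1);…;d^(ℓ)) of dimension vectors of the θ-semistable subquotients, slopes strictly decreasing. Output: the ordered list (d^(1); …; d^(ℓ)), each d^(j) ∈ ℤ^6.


Interval decomposition of M: I[1,1], I[1,3], I[1,6], I[3,3], I[5,5].
HN type (ℓ=6): μ^(1)=16; μ^(2)=10; μ^(3)=5/2; μ^(4)=-2; μ^(5)=-17/4; μ^(6)=-8

((0, 0, 0, 0, 1, 0); (1, 0, 0, 0, 0, 0); (0, 0, 0, 0, 1, 1); (1, 1, 1, 0, 0, 0); (1, 1, 1, 1, 0, 0); (0, 0, 1, 0, 0, 0))


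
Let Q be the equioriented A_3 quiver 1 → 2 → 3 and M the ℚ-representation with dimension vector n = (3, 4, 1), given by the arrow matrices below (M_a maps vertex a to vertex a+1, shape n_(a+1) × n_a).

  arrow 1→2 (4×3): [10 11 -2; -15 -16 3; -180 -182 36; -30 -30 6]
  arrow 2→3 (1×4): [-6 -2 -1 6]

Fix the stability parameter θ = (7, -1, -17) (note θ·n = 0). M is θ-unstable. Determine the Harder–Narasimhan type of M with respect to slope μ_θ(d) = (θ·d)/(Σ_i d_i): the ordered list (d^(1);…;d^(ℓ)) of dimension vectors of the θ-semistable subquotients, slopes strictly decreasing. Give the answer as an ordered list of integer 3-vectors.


Barcode: M ≅ I[1,1], I[1,2], I[1,3], I[2,2]^2. HN layers by μ_θ (4 steps, strictly decreasing):
  μ^(1)=7; μ^(2)=3; μ^(3)=-1; μ^(4)=-11/3

((1, 0, 0); (1, 1, 0); (0, 2, 0); (1, 1, 1))


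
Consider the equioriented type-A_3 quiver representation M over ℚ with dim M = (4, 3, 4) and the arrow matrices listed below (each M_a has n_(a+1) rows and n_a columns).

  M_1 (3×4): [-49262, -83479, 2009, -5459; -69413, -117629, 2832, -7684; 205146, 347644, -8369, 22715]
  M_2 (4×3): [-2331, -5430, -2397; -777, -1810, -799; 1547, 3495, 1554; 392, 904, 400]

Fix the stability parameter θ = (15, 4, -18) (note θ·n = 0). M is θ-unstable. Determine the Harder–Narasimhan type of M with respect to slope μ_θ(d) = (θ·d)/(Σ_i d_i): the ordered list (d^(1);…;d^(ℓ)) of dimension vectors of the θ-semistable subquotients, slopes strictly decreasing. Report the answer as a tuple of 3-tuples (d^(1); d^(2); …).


Via rank(M_{q-1}∘⋯∘M_p): M ≅ I[1,1], I[1,2], I[1,3]^2, I[3,3]^2.
μ_θ-semistable layers: μ^(1)=15; μ^(2)=19/2; μ^(3)=1/3; μ^(4)=-18

((1, 0, 0); (1, 1, 0); (2, 2, 2); (0, 0, 2))


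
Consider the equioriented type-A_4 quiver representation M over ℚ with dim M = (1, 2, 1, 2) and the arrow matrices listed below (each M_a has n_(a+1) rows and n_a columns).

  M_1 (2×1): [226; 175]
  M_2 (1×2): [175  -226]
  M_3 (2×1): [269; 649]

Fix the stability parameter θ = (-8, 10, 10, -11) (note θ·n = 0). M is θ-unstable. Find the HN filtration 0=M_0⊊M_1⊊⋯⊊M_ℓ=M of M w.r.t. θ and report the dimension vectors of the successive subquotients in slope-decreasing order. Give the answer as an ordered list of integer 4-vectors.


Barcode: M ≅ I[1,2], I[2,4], I[4,4]. HN layers by μ_θ (4 steps, strictly decreasing):
  μ^(1)=10; μ^(2)=3; μ^(3)=-8; μ^(4)=-11

((0, 1, 0, 0); (0, 1, 1, 1); (1, 0, 0, 0); (0, 0, 0, 1))


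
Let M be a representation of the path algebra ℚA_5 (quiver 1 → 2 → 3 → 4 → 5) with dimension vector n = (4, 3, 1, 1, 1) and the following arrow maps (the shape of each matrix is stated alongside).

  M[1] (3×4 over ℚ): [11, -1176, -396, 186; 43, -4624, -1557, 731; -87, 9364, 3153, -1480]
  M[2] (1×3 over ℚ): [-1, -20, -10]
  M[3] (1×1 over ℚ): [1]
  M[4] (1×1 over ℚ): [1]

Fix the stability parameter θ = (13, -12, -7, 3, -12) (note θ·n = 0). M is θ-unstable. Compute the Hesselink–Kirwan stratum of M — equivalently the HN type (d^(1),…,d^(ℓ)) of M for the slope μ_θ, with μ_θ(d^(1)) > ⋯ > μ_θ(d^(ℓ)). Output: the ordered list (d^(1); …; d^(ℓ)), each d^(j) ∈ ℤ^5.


Interval decomposition of M: I[1,1], I[1,2]^2, I[1,5].
HN type (ℓ=3): μ^(1)=13; μ^(2)=1/2; μ^(3)=-3

((1, 0, 0, 0, 0); (2, 2, 0, 0, 0); (1, 1, 1, 1, 1))


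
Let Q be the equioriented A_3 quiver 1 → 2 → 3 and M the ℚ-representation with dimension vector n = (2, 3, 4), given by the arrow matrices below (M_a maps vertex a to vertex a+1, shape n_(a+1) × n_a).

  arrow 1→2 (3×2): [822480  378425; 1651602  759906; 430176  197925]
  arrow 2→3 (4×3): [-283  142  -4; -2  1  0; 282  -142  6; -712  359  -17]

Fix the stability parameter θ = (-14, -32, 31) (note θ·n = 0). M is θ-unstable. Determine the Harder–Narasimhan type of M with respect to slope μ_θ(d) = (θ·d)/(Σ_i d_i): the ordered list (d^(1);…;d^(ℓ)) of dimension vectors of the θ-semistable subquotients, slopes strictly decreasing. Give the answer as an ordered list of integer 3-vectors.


Barcode: M ≅ I[1,3]^2, I[2,3], I[3,3]. HN layers by μ_θ (3 steps, strictly decreasing):
  μ^(1)=31; μ^(2)=-23; μ^(3)=-32

((0, 0, 4); (2, 2, 0); (0, 1, 0))


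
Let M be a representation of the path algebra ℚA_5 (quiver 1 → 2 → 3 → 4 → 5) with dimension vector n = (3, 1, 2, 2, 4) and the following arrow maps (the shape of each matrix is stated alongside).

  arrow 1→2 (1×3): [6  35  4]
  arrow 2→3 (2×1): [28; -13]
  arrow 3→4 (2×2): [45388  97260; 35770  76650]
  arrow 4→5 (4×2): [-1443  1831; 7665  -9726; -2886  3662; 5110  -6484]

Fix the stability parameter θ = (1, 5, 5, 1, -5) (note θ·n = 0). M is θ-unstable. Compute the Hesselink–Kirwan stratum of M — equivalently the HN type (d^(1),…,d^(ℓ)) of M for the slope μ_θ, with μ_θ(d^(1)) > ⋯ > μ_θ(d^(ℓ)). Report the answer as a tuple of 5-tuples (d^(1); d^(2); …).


Barcode: M ≅ I[1,1]^2, I[1,5], I[3,3], I[4,5], I[5,5]^2. HN layers by μ_θ (5 steps, strictly decreasing):
  μ^(1)=5; μ^(2)=3/2; μ^(3)=1; μ^(4)=-2; μ^(5)=-5

((0, 0, 1, 0, 0); (0, 1, 1, 1, 1); (3, 0, 0, 0, 0); (0, 0, 0, 1, 1); (0, 0, 0, 0, 2))


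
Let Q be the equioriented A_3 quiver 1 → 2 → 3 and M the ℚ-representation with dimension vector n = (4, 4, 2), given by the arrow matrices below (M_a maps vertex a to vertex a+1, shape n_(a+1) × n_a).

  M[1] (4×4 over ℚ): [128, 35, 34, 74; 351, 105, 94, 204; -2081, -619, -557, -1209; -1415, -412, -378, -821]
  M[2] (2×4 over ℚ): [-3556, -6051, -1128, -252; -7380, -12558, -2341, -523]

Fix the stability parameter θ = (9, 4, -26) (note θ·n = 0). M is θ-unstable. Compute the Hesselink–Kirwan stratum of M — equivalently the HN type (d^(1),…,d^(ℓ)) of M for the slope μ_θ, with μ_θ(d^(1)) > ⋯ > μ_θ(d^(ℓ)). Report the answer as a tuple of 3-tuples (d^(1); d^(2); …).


Barcode: M ≅ I[1,2]^2, I[1,3]^2. HN layers by μ_θ (2 steps, strictly decreasing):
  μ^(1)=13/2; μ^(2)=-13/3

((2, 2, 0); (2, 2, 2))


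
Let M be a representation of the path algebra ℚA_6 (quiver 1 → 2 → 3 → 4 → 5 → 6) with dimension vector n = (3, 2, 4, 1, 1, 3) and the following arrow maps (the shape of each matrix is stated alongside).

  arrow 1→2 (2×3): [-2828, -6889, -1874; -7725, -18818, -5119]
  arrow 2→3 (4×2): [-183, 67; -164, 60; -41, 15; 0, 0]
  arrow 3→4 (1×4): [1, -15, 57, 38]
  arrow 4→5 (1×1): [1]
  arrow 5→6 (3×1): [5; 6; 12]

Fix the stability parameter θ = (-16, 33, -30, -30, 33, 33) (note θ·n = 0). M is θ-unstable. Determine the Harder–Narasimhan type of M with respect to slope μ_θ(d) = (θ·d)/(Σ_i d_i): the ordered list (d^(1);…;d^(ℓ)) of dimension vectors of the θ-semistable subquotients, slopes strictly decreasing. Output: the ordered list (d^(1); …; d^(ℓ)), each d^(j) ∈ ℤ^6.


Interval decomposition of M: I[1,1], I[1,3], I[1,6], I[3,3]^2, I[6,6]^2.
HN type (ℓ=5): μ^(1)=33; μ^(2)=3/2; μ^(3)=-9; μ^(4)=-16; μ^(5)=-30

((0, 0, 0, 0, 1, 3); (0, 1, 1, 0, 0, 0); (0, 1, 1, 1, 0, 0); (3, 0, 0, 0, 0, 0); (0, 0, 2, 0, 0, 0))


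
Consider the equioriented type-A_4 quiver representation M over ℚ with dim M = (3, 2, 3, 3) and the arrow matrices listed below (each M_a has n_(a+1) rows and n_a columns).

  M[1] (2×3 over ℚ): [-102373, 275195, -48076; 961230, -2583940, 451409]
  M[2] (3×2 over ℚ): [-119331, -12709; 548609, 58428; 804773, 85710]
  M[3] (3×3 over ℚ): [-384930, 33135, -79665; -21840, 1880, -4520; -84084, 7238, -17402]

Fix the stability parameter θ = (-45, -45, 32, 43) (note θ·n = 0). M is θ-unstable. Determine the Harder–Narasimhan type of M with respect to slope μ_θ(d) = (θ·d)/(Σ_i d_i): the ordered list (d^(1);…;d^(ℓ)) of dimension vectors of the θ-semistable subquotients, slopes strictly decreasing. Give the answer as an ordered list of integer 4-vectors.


Interval decomposition of M: I[1,1], I[1,3]^2, I[3,4], I[4,4]^2.
HN type (ℓ=3): μ^(1)=43; μ^(2)=32; μ^(3)=-45

((0, 0, 0, 3); (0, 0, 3, 0); (3, 2, 0, 0))


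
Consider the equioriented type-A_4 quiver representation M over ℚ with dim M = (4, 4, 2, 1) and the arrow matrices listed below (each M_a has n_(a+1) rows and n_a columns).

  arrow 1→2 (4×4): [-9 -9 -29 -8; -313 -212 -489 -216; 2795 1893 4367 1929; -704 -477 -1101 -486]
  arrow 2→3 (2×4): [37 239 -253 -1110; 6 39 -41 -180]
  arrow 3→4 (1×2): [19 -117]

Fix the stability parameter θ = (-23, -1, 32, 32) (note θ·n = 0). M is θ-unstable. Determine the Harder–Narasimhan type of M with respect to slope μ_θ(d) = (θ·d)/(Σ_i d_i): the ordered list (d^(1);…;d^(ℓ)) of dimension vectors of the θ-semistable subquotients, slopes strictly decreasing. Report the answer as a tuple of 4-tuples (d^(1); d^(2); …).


Interval decomposition of M: I[1,2]^2, I[1,3], I[1,4].
HN type (ℓ=3): μ^(1)=32; μ^(2)=-1; μ^(3)=-23

((0, 0, 2, 1); (0, 4, 0, 0); (4, 0, 0, 0))


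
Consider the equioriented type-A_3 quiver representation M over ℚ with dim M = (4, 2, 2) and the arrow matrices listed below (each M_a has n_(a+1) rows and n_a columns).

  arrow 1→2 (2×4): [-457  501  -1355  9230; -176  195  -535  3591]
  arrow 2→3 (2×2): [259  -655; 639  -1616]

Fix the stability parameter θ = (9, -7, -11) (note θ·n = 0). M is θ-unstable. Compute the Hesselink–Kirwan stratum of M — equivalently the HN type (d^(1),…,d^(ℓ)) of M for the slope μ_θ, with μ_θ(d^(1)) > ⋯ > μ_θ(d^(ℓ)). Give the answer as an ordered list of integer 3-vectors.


Interval decomposition of M: I[1,1]^2, I[1,3]^2.
HN type (ℓ=2): μ^(1)=9; μ^(2)=-3

((2, 0, 0); (2, 2, 2))
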